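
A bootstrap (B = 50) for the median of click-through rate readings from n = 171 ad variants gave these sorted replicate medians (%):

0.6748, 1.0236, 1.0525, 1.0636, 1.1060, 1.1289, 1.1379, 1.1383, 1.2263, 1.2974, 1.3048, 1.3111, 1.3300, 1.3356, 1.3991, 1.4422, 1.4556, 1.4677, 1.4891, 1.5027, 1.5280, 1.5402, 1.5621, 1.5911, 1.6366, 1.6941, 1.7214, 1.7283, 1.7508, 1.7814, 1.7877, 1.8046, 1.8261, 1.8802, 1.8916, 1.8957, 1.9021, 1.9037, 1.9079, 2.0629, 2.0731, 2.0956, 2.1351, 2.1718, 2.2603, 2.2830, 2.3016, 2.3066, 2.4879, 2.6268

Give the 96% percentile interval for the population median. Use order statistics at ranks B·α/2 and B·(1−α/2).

α = 0.04; lower rank = 50 × 0.020 = 1; upper rank = 50 × 0.980 = 49.
The 1st smallest replicate is 0.6748; the 49th is 2.4879.

(0.6748, 2.4879)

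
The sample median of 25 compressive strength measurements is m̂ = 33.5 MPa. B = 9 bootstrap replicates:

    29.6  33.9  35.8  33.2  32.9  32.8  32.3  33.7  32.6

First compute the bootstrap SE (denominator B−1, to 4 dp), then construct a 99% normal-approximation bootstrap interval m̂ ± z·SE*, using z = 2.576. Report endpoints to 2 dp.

(29.28, 37.72)

Mean of replicates = 32.9778; sum of squared deviations = 21.4356; SE* = √(21.4356/8) = 1.6369
Margin = 2.576 × 1.6369 = 4.217
Interval: 33.5 ± 4.217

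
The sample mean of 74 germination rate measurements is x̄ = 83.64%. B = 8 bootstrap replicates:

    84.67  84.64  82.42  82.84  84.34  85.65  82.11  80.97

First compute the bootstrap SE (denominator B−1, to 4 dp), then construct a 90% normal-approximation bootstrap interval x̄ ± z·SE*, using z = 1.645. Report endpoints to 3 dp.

Mean of replicates = 83.4550; sum of squared deviations = 17.9154; SE* = √(17.9154/7) = 1.5998
Margin = 1.645 × 1.5998 = 2.6317
Interval: 83.64 ± 2.6317

(81.008, 86.272)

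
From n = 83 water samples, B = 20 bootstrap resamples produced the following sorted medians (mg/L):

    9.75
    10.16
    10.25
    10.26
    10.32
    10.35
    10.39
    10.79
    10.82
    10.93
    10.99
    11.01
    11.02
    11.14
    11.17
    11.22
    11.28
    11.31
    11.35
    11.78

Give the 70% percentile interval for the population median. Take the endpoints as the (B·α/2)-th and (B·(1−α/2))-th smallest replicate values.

α = 0.30; lower rank = 20 × 0.150 = 3; upper rank = 20 × 0.850 = 17.
The 3rd smallest replicate is 10.25; the 17th is 11.28.

(10.25, 11.28)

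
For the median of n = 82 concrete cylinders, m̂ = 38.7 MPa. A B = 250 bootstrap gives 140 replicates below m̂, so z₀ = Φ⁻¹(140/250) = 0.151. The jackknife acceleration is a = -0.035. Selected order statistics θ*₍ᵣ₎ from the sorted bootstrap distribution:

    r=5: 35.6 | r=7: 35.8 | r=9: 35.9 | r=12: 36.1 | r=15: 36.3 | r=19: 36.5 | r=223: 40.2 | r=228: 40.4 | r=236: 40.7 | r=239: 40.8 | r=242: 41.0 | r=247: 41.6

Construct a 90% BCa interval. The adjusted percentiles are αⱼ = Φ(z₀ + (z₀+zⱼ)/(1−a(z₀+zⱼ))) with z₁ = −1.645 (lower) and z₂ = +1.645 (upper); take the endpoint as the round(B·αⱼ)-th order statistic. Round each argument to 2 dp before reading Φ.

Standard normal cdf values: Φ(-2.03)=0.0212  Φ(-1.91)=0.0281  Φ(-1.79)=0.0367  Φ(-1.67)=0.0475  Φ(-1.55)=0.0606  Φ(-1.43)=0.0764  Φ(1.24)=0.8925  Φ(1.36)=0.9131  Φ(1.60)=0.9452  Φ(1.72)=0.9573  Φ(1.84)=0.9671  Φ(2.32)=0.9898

(36.5, 41.0)

Lower: z₀ + z₁ = 0.151 + (-1.645) = -1.494; 1 − a(z₀+z₁) = 1 − (-0.035)(-1.494) = 0.9477; argument = 0.151 + (-1.494)/0.9477 = -1.4254 → -1.43.
α₁ = Φ(-1.43) = 0.0764; rank = round(250 × 0.0764) = 19; θ*₍19₎ = 36.5.
Upper: z₀ + z₂ = 1.796; 1 − a(z₀+z₂) = 1.0629; argument = 1.8408 → 1.84; α₂ = 0.9671; rank = 242; θ*₍242₎ = 41.0.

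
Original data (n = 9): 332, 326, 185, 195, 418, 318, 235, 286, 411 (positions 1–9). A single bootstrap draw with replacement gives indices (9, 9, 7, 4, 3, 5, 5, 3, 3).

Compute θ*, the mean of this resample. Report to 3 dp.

Resample values: 411, 411, 235, 195, 185, 418, 418, 185, 185.
Mean = (411 + 411 + 235 + 195 + 185 + 418 + 418 + 185 + 185) / 9 = 2643.0 / 9 = 293.667

θ* = 293.667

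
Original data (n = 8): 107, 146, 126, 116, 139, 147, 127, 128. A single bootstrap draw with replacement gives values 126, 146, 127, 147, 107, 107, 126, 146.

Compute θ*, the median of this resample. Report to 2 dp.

θ* = 126.50

Sorted: 107, 107, 126, 126, 127, 146, 146, 147
Median = average of the two middle values = 126.50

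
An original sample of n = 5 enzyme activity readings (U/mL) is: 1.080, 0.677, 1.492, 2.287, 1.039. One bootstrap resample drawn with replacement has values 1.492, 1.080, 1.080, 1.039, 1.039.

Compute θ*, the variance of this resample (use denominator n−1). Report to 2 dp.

θ* = 0.04

Mean = 1.1460; sum of squared deviations = 0.1513
s² = 0.1513 / 4 = 0.0378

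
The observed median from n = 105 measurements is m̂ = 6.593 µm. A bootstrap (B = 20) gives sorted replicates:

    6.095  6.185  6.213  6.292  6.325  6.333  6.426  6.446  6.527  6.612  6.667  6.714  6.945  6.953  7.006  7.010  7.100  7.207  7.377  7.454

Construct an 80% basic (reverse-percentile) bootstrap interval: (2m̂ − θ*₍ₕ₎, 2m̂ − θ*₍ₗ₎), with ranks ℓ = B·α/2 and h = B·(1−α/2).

(5.979, 7.001)

Percentile endpoints at ranks 2 and 18: θ*₍2₎ = 6.185, θ*₍18₎ = 7.207.
Basic interval reflects these around m̂:
  lower = 2 × 6.593 − 7.207 = 5.979
  upper = 2 × 6.593 − 6.185 = 7.001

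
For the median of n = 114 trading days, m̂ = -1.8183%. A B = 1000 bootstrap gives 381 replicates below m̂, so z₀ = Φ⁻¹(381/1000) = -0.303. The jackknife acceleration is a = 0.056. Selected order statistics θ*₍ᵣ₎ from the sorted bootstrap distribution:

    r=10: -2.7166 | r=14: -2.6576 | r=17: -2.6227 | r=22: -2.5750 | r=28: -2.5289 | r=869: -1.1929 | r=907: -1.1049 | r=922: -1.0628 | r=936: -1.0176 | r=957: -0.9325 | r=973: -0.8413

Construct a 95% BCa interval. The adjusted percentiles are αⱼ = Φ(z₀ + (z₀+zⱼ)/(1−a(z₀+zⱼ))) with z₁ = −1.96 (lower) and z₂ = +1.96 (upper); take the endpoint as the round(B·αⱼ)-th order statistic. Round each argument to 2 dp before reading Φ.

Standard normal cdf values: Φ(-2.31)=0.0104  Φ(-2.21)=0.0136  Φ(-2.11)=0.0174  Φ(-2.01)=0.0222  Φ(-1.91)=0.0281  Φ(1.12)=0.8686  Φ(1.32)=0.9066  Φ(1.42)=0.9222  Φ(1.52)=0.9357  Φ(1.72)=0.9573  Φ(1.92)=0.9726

Lower: z₀ + z₁ = -0.303 + (-1.960) = -2.263; 1 − a(z₀+z₁) = 1 − (0.056)(-2.263) = 1.1267; argument = -0.303 + (-2.263)/1.1267 = -2.3115 → -2.31.
α₁ = Φ(-2.31) = 0.0104; rank = round(1000 × 0.0104) = 10; θ*₍10₎ = -2.7166.
Upper: z₀ + z₂ = 1.657; 1 − a(z₀+z₂) = 0.9072; argument = 1.5235 → 1.52; α₂ = 0.9357; rank = 936; θ*₍936₎ = -1.0176.

(-2.7166, -1.0176)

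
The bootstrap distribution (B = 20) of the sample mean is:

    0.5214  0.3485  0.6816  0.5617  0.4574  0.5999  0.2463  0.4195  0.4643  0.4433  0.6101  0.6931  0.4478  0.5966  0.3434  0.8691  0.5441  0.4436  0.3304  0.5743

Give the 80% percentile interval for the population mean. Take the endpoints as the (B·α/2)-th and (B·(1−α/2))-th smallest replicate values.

Sorted replicates: 0.2463, 0.3304, 0.3434, 0.3485, 0.4195, 0.4433, 0.4436, 0.4478, 0.4574, 0.4643, 0.5214, 0.5441, 0.5617, 0.5743, 0.5966, 0.5999, 0.6101, 0.6816, 0.6931, 0.8691
α = 0.20; lower rank = 20 × 0.100 = 2; upper rank = 20 × 0.900 = 18.
The 2nd smallest replicate is 0.3304; the 18th is 0.6816.

(0.3304, 0.6816)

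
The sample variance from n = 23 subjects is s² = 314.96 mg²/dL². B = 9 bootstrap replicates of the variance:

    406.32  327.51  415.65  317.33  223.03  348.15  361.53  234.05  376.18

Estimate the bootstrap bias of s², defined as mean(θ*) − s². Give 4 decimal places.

mean(θ*) = (406.32 + 327.51 + 415.65 + 317.33 + 223.03 + 348.15 + 361.53 + 234.05 + 376.18) / 9 = 334.41667
bias = 334.41667 − 314.96

bias = +19.4567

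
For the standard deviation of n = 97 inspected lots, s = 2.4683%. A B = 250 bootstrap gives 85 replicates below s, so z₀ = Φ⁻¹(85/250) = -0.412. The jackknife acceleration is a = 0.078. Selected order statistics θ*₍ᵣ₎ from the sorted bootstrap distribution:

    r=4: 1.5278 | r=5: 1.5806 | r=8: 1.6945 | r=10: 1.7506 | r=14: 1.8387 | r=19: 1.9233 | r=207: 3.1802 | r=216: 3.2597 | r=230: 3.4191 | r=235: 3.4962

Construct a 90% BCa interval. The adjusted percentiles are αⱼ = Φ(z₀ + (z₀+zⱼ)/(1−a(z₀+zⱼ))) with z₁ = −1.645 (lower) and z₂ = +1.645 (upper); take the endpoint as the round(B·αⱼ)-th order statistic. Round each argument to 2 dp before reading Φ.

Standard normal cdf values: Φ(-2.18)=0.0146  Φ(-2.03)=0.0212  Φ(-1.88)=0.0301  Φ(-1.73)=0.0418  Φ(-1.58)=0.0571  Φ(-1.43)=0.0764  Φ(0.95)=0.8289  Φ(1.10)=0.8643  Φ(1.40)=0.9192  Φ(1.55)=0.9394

Lower: z₀ + z₁ = -0.412 + (-1.645) = -2.057; 1 − a(z₀+z₁) = 1 − (0.078)(-2.057) = 1.1604; argument = -0.412 + (-2.057)/1.1604 = -2.1846 → -2.18.
α₁ = Φ(-2.18) = 0.0146; rank = round(250 × 0.0146) = 4; θ*₍4₎ = 1.5278.
Upper: z₀ + z₂ = 1.233; 1 − a(z₀+z₂) = 0.9038; argument = 0.9522 → 0.95; α₂ = 0.8289; rank = 207; θ*₍207₎ = 3.1802.

(1.5278, 3.1802)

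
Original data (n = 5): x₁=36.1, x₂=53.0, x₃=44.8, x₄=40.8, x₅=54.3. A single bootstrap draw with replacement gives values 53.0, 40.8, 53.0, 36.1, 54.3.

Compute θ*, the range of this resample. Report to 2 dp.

Range = 54.3 − 36.1 = 18.20

θ* = 18.20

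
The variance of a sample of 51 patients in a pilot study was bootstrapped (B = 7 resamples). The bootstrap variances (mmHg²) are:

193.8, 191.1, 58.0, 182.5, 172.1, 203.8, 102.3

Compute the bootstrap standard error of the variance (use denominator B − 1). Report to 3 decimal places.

Bootstrap SE is the standard deviation of the 7 replicate variances.
Mean of replicates: (193.8 + 191.1 + 58.0 + 182.5 + 172.1 + 203.8 + 102.3) / 7 = 1103.6000 / 7 = 157.6571
Sum of squared deviations: (+36.1429)² + (+33.4429)² + (−99.6571)² + (+24.8429)² + (+14.4429)² + (+46.1429)² + (−55.3571)² = 18375.6171
Variance = 18375.6171 / 6 = 3062.6029
SE* = √3062.6029

SE* = 55.341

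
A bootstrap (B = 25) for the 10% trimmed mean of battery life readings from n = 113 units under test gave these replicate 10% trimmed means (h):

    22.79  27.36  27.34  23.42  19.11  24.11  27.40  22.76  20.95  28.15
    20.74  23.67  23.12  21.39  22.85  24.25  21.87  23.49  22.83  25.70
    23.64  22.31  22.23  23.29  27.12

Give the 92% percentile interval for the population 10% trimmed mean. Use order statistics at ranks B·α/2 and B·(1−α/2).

(19.11, 27.40)

Sorted replicates: 19.11, 20.74, 20.95, 21.39, 21.87, 22.23, 22.31, 22.76, 22.79, 22.83, 22.85, 23.12, 23.29, 23.42, 23.49, 23.64, 23.67, 24.11, 24.25, 25.70, 27.12, 27.34, 27.36, 27.40, 28.15
α = 0.08; lower rank = 25 × 0.040 = 1; upper rank = 25 × 0.960 = 24.
The 1st smallest replicate is 19.11; the 24th is 27.40.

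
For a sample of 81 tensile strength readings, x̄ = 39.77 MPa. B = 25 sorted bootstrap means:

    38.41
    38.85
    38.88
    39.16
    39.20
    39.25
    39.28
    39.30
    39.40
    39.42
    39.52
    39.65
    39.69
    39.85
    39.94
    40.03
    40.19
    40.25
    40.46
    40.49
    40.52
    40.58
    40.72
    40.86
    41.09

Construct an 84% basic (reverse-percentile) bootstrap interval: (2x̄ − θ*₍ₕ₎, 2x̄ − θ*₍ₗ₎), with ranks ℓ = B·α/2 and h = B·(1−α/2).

(38.82, 40.69)

Percentile endpoints at ranks 2 and 23: θ*₍2₎ = 38.85, θ*₍23₎ = 40.72.
Basic interval reflects these around x̄:
  lower = 2 × 39.77 − 40.72 = 38.82
  upper = 2 × 39.77 − 38.85 = 40.69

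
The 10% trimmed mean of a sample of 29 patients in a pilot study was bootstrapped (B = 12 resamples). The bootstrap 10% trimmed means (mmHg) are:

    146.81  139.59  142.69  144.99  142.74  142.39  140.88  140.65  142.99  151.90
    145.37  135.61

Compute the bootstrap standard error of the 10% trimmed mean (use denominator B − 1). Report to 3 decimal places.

Bootstrap SE is the standard deviation of the 12 replicate 10% trimmed means.
Mean of replicates: (146.81 + 139.59 + 142.69 + 144.99 + 142.74 + 142.39 + 140.88 + 140.65 + 142.99 + 151.90 + 145.37 + 135.61) / 12 = 1716.6100 / 12 = 143.0508
Sum of squared deviations: (+3.7592)² + (−3.4608)² + (−0.3608)² + (+1.9392)² + (−0.3108)² + (−0.6608)² + (−2.1708)² + (−2.4008)² + (−0.0608)² + (+8.8492)² + (+2.3192)² + (−7.4408)² = 180.0651
Variance = 180.0651 / 11 = 16.3696
SE* = √16.3696

SE* = 4.046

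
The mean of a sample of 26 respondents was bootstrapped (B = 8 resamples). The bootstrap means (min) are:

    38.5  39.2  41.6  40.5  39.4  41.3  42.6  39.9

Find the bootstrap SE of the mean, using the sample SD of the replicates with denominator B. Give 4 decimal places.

SE* = 1.2940

Bootstrap SE is the standard deviation of the 8 replicate means.
Mean of replicates: (38.5 + 39.2 + 41.6 + 40.5 + 39.4 + 41.3 + 42.6 + 39.9) / 8 = 323.00000 / 8 = 40.37500
Sum of squared deviations: (−1.87500)² + (−1.17500)² + (+1.22500)² + (+0.12500)² + (−0.97500)² + (+0.92500)² + (+2.22500)² + (−0.47500)² = 13.39500
Variance = 13.39500 / 8 = 1.67438
SE* = √1.67438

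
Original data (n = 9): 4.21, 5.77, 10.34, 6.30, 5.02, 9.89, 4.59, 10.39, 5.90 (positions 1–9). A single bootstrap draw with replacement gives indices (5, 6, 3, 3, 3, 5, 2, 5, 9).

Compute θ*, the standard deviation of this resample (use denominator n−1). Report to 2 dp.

θ* = 2.60

Resample values: 5.02, 9.89, 10.34, 10.34, 10.34, 5.02, 5.77, 5.02, 5.90.
Mean = 7.5156; sum of squared deviations = 53.9108
s² = 53.9108 / 8 = 6.7389
s = √6.7389 = 2.60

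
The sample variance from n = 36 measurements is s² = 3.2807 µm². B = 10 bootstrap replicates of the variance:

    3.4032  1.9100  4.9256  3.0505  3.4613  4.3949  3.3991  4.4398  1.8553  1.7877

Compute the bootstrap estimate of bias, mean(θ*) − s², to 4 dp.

bias = −0.0180

mean(θ*) = (3.4032 + 1.9100 + 4.9256 + 3.0505 + 3.4613 + 4.3949 + 3.3991 + 4.4398 + 1.8553 + 1.7877) / 10 = 3.26274
bias = 3.26274 − 3.2807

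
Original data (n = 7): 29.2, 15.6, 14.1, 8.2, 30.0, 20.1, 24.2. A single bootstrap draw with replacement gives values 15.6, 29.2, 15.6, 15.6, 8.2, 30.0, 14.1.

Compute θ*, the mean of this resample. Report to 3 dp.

Mean = (15.6 + 29.2 + 15.6 + 15.6 + 8.2 + 30.0 + 14.1) / 7 = 128.30 / 7 = 18.329

θ* = 18.329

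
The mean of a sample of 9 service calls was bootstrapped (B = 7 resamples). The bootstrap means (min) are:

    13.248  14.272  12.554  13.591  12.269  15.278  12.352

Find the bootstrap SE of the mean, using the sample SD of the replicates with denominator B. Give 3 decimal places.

Bootstrap SE is the standard deviation of the 7 replicate means.
Mean of replicates: (13.248 + 14.272 + 12.554 + 13.591 + 12.269 + 15.278 + 12.352) / 7 = 93.5640 / 7 = 13.3663
Sum of squared deviations: (−0.1183)² + (+0.9057)² + (−0.8123)² + (+0.2247)² + (−1.0973)² + (+1.9117)² + (−1.0143)² = 7.4321
Variance = 7.4321 / 7 = 1.0617
SE* = √1.0617

SE* = 1.030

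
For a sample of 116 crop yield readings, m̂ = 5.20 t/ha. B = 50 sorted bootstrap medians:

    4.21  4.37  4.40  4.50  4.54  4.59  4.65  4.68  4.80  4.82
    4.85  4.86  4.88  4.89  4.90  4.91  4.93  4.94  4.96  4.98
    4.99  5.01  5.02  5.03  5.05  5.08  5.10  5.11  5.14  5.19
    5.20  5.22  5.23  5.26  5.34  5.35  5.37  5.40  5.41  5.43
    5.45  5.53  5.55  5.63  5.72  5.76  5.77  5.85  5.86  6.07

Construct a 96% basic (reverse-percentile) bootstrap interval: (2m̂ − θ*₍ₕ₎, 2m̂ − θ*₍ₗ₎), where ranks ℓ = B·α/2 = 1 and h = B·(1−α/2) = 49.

(4.54, 6.19)

Percentile endpoints at ranks 1 and 49: θ*₍1₎ = 4.21, θ*₍49₎ = 5.86.
Basic interval reflects these around m̂:
  lower = 2 × 5.20 − 5.86 = 4.54
  upper = 2 × 5.20 − 4.21 = 6.19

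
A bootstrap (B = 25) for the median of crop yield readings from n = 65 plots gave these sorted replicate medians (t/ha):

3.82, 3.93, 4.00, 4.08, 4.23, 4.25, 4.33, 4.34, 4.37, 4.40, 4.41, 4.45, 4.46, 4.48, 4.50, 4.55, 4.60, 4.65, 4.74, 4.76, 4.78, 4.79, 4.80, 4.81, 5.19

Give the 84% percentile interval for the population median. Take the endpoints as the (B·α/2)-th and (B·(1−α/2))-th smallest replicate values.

(3.93, 4.80)

α = 0.16; lower rank = 25 × 0.080 = 2; upper rank = 25 × 0.920 = 23.
The 2nd smallest replicate is 3.93; the 23rd is 4.80.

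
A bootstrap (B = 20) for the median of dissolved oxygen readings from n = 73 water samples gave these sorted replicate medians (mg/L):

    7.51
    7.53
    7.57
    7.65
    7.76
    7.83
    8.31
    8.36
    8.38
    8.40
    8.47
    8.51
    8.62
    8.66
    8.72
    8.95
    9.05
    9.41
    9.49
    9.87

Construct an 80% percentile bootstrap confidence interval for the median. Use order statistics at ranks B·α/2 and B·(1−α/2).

(7.53, 9.41)

α = 0.20; lower rank = 20 × 0.100 = 2; upper rank = 20 × 0.900 = 18.
The 2nd smallest replicate is 7.53; the 18th is 9.41.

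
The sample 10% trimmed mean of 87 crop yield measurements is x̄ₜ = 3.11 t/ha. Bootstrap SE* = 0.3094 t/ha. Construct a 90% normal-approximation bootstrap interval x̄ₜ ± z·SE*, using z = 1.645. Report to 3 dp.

(2.601, 3.619)

Margin = 1.645 × 0.3094 = 0.5090
Interval: 3.11 ± 0.5090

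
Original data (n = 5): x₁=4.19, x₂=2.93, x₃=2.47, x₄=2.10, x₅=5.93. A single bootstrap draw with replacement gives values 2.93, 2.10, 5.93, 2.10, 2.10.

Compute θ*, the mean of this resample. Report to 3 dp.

Mean = (2.93 + 2.10 + 5.93 + 2.10 + 2.10) / 5 = 15.160 / 5 = 3.032

θ* = 3.032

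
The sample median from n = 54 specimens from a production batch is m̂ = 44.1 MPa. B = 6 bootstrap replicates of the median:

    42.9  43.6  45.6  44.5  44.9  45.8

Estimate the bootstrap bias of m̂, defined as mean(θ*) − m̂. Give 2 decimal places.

bias = +0.45

mean(θ*) = (42.9 + 43.6 + 45.6 + 44.5 + 44.9 + 45.8) / 6 = 44.550
bias = 44.550 − 44.1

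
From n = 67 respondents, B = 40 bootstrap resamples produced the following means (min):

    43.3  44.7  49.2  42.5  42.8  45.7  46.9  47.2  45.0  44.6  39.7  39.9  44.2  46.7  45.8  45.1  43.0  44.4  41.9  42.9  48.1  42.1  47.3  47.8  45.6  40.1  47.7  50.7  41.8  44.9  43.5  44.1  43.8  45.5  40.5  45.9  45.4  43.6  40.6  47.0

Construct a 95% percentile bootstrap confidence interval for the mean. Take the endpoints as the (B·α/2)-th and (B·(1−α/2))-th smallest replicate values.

Sorted replicates: 39.7, 39.9, 40.1, 40.5, 40.6, 41.8, 41.9, 42.1, 42.5, 42.8, 42.9, 43.0, 43.3, 43.5, 43.6, 43.8, 44.1, 44.2, 44.4, 44.6, 44.7, 44.9, 45.0, 45.1, 45.4, 45.5, 45.6, 45.7, 45.8, 45.9, 46.7, 46.9, 47.0, 47.2, 47.3, 47.7, 47.8, 48.1, 49.2, 50.7
α = 0.05; lower rank = 40 × 0.025 = 1; upper rank = 40 × 0.975 = 39.
The 1st smallest replicate is 39.7; the 39th is 49.2.

(39.7, 49.2)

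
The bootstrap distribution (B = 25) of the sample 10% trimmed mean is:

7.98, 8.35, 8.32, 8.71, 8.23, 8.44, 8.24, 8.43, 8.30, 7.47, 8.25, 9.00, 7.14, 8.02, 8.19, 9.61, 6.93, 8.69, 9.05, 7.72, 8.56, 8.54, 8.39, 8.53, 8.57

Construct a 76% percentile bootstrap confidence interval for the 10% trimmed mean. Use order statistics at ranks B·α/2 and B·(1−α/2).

(7.47, 8.71)

Sorted replicates: 6.93, 7.14, 7.47, 7.72, 7.98, 8.02, 8.19, 8.23, 8.24, 8.25, 8.30, 8.32, 8.35, 8.39, 8.43, 8.44, 8.53, 8.54, 8.56, 8.57, 8.69, 8.71, 9.00, 9.05, 9.61
α = 0.24; lower rank = 25 × 0.120 = 3; upper rank = 25 × 0.880 = 22.
The 3rd smallest replicate is 7.47; the 22nd is 8.71.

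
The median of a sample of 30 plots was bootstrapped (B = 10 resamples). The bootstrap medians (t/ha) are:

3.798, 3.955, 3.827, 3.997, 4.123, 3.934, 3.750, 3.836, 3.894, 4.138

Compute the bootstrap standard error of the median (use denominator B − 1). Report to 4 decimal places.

Bootstrap SE is the standard deviation of the 10 replicate medians.
Mean of replicates: (3.798 + 3.955 + 3.827 + 3.997 + 4.123 + 3.934 + 3.750 + 3.836 + 3.894 + 4.138) / 10 = 39.25200 / 10 = 3.92520
Sum of squared deviations: (−0.12720)² + (+0.02980)² + (−0.09820)² + (+0.07180)² + (+0.19780)² + (+0.00880)² + (−0.17520)² + (−0.08920)² + (−0.03120)² + (+0.21280)² = 0.15598
Variance = 0.15598 / 9 = 0.01733
SE* = √0.01733

SE* = 0.1316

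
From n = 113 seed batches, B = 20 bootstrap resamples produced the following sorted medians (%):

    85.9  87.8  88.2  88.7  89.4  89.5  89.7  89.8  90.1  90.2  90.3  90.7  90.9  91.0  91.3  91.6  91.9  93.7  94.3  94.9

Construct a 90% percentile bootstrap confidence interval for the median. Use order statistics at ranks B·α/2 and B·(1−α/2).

(85.9, 94.3)

α = 0.10; lower rank = 20 × 0.050 = 1; upper rank = 20 × 0.950 = 19.
The 1st smallest replicate is 85.9; the 19th is 94.3.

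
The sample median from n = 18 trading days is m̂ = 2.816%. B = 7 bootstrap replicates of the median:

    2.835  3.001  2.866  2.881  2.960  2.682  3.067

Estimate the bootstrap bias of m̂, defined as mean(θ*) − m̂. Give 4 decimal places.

bias = +0.0829

mean(θ*) = (2.835 + 3.001 + 2.866 + 2.881 + 2.960 + 2.682 + 3.067) / 7 = 2.89886
bias = 2.89886 − 2.816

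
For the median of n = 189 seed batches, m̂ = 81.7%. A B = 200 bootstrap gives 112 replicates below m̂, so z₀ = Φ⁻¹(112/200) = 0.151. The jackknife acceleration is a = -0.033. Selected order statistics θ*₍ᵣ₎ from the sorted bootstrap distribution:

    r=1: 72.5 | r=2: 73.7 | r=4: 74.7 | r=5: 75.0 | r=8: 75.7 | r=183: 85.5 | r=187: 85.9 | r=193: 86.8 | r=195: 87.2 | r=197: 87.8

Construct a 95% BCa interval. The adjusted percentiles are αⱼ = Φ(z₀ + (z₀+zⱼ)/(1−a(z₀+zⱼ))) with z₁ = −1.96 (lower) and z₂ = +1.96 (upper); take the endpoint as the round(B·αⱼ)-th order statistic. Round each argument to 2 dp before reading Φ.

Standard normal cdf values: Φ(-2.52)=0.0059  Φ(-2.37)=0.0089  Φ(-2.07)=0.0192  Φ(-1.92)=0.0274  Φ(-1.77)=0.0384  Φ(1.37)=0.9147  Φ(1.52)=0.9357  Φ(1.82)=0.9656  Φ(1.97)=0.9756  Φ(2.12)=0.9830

(75.7, 87.8)

Lower: z₀ + z₁ = 0.151 + (-1.960) = -1.809; 1 − a(z₀+z₁) = 1 − (-0.033)(-1.809) = 0.9403; argument = 0.151 + (-1.809)/0.9403 = -1.7728 → -1.77.
α₁ = Φ(-1.77) = 0.0384; rank = round(200 × 0.0384) = 8; θ*₍8₎ = 75.7.
Upper: z₀ + z₂ = 2.111; 1 − a(z₀+z₂) = 1.0697; argument = 2.1245 → 2.12; α₂ = 0.9830; rank = 197; θ*₍197₎ = 87.8.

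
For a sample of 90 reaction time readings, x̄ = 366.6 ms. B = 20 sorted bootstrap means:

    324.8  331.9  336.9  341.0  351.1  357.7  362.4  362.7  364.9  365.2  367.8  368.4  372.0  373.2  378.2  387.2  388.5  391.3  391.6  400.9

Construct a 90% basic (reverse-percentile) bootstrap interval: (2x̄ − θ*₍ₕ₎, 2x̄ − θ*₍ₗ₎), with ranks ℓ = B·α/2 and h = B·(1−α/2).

(341.6, 408.4)

Percentile endpoints at ranks 1 and 19: θ*₍1₎ = 324.8, θ*₍19₎ = 391.6.
Basic interval reflects these around x̄:
  lower = 2 × 366.6 − 391.6 = 341.6
  upper = 2 × 366.6 − 324.8 = 408.4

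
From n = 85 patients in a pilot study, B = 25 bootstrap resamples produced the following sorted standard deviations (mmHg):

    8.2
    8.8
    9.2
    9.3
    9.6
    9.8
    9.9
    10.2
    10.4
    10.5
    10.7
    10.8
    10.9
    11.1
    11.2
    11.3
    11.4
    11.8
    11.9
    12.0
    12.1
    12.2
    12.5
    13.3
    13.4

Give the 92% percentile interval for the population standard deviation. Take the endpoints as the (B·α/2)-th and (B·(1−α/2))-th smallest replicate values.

(8.2, 13.3)

α = 0.08; lower rank = 25 × 0.040 = 1; upper rank = 25 × 0.960 = 24.
The 1st smallest replicate is 8.2; the 24th is 13.3.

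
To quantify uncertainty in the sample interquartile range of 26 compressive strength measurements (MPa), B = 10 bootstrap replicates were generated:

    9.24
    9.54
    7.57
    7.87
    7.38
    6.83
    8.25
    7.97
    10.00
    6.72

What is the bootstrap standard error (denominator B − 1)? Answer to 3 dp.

SE* = 1.124

Bootstrap SE is the standard deviation of the 10 replicate interquartile ranges.
Mean of replicates: (9.24 + 9.54 + 7.57 + 7.87 + 7.38 + 6.83 + 8.25 + 7.97 + 10.00 + 6.72) / 10 = 81.3700 / 10 = 8.1370
Sum of squared deviations: (+1.1030)² + (+1.4030)² + (−0.5670)² + (−0.2670)² + (−0.7570)² + (−1.3070)² + (+0.1130)² + (−0.1670)² + (+1.8630)² + (−1.4170)² = 11.3784
Variance = 11.3784 / 9 = 1.2643
SE* = √1.2643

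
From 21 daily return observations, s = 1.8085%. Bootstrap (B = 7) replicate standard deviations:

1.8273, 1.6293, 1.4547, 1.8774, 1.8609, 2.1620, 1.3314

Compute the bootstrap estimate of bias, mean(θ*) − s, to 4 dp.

mean(θ*) = (1.8273 + 1.6293 + 1.4547 + 1.8774 + 1.8609 + 2.1620 + 1.3314) / 7 = 1.73471
bias = 1.73471 − 1.8085

bias = −0.0738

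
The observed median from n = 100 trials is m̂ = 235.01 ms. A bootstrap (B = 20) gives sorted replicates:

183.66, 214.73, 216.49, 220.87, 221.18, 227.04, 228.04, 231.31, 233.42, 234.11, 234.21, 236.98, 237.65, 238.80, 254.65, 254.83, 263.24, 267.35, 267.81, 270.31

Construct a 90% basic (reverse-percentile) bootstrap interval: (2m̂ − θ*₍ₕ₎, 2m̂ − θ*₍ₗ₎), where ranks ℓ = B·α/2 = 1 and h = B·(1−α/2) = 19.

(202.21, 286.36)

Percentile endpoints at ranks 1 and 19: θ*₍1₎ = 183.66, θ*₍19₎ = 267.81.
Basic interval reflects these around m̂:
  lower = 2 × 235.01 − 267.81 = 202.21
  upper = 2 × 235.01 − 183.66 = 286.36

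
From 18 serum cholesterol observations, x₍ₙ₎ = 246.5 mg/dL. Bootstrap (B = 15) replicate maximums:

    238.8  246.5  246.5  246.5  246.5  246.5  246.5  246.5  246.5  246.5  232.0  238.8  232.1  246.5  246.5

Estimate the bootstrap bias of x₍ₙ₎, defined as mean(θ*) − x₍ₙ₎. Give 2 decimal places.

mean(θ*) = (238.8 + 246.5 + 246.5 + 246.5 + 246.5 + 246.5 + 246.5 + 246.5 + 246.5 + 246.5 + 232.0 + 238.8 + 232.1 + 246.5 + 246.5) / 15 = 243.547
bias = 243.547 − 246.5

bias = −2.95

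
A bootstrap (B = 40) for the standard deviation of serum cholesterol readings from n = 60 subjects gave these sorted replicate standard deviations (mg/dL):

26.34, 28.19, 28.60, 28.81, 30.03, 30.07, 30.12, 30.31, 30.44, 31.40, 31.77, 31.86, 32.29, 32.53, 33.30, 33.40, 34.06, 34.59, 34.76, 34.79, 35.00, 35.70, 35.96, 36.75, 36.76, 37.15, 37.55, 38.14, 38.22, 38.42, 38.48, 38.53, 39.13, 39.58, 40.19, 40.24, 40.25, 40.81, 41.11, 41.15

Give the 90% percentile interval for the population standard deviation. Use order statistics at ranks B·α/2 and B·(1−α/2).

(28.19, 40.81)

α = 0.10; lower rank = 40 × 0.050 = 2; upper rank = 40 × 0.950 = 38.
The 2nd smallest replicate is 28.19; the 38th is 40.81.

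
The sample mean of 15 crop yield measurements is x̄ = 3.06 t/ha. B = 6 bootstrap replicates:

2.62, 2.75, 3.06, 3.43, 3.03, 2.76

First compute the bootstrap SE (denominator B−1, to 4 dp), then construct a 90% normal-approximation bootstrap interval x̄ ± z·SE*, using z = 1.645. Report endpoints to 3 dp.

(2.576, 3.544)

Mean of replicates = 2.9417; sum of squared deviations = 0.4335; SE* = √(0.4335/5) = 0.2944
Margin = 1.645 × 0.2944 = 0.4843
Interval: 3.06 ± 0.4843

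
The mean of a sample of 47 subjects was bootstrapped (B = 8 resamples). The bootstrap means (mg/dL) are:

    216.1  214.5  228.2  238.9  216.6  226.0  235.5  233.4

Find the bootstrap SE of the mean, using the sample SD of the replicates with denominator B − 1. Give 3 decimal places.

Bootstrap SE is the standard deviation of the 8 replicate means.
Mean of replicates: (216.1 + 214.5 + 228.2 + 238.9 + 216.6 + 226.0 + 235.5 + 233.4) / 8 = 1809.2000 / 8 = 226.1500
Sum of squared deviations: (−10.0500)² + (−11.6500)² + (+2.0500)² + (+12.7500)² + (−9.5500)² + (−0.1500)² + (+9.3500)² + (+7.2500)² = 634.7000
Variance = 634.7000 / 7 = 90.6714
SE* = √90.6714

SE* = 9.522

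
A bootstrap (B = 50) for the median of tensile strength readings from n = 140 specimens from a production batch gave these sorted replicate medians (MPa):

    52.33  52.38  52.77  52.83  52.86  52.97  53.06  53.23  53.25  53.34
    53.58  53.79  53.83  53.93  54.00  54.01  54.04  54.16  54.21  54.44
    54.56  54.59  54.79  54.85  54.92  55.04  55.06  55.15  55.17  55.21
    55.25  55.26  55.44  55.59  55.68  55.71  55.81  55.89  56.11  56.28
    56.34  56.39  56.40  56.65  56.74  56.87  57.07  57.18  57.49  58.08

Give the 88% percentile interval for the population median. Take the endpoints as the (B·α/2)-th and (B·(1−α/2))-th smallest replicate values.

α = 0.12; lower rank = 50 × 0.060 = 3; upper rank = 50 × 0.940 = 47.
The 3rd smallest replicate is 52.77; the 47th is 57.07.

(52.77, 57.07)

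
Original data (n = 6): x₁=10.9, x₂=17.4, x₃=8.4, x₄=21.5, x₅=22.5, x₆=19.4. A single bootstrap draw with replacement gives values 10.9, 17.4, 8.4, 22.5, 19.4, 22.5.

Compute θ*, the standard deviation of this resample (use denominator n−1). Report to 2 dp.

Mean = 16.8500; sum of squared deviations = 177.4550
s² = 177.4550 / 5 = 35.4910
s = √35.4910 = 5.96

θ* = 5.96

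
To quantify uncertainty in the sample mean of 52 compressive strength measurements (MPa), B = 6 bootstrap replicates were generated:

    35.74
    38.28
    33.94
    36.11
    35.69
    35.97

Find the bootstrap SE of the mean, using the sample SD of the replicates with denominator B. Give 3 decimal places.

SE* = 1.265

Bootstrap SE is the standard deviation of the 6 replicate means.
Mean of replicates: (35.74 + 38.28 + 33.94 + 36.11 + 35.69 + 35.97) / 6 = 215.7300 / 6 = 35.9550
Sum of squared deviations: (−0.2150)² + (+2.3250)² + (−2.0150)² + (+0.1550)² + (−0.2650)² + (+0.0150)² = 9.6066
Variance = 9.6066 / 6 = 1.6011
SE* = √1.6011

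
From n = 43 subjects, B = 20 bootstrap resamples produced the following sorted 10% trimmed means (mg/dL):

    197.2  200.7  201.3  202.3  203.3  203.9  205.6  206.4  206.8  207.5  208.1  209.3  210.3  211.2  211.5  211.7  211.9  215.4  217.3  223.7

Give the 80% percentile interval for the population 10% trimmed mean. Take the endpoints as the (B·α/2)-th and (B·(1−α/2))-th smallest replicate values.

α = 0.20; lower rank = 20 × 0.100 = 2; upper rank = 20 × 0.900 = 18.
The 2nd smallest replicate is 200.7; the 18th is 215.4.

(200.7, 215.4)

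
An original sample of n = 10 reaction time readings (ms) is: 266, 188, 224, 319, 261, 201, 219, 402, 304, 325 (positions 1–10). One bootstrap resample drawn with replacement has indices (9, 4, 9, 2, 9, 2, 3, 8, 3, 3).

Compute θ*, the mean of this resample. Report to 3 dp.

Resample values: 304, 319, 304, 188, 304, 188, 224, 402, 224, 224.
Mean = (304 + 319 + 304 + 188 + 304 + 188 + 224 + 402 + 224 + 224) / 10 = 2681.0 / 10 = 268.100

θ* = 268.100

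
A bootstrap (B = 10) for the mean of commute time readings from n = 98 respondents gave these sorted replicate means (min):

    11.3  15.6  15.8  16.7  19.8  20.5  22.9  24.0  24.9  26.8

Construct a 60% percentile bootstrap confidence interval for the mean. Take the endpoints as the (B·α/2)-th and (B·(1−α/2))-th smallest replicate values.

α = 0.40; lower rank = 10 × 0.200 = 2; upper rank = 10 × 0.800 = 8.
The 2nd smallest replicate is 15.6; the 8th is 24.0.

(15.6, 24.0)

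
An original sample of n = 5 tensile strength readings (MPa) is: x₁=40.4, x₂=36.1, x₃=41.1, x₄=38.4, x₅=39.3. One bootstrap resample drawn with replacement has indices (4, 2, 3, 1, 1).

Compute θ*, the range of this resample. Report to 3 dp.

θ* = 5.000

Resample values: 38.4, 36.1, 41.1, 40.4, 40.4.
Range = 41.1 − 36.1 = 5.000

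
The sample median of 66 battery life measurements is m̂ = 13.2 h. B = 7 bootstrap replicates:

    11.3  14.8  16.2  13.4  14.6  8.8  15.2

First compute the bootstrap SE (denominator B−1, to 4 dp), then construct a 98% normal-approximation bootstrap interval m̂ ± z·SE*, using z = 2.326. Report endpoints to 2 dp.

(7.19, 19.21)

Mean of replicates = 13.4714; sum of squared deviations = 40.0143; SE* = √(40.0143/6) = 2.5824
Margin = 2.326 × 2.5824 = 6.007
Interval: 13.2 ± 6.007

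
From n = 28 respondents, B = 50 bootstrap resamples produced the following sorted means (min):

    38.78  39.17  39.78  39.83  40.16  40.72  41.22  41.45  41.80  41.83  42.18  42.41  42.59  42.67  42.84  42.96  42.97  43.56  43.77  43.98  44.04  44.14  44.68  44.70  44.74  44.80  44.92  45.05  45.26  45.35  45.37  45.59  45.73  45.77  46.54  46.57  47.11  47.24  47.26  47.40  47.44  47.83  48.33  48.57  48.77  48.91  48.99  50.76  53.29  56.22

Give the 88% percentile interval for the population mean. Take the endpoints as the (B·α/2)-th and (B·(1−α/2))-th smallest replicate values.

α = 0.12; lower rank = 50 × 0.060 = 3; upper rank = 50 × 0.940 = 47.
The 3rd smallest replicate is 39.78; the 47th is 48.99.

(39.78, 48.99)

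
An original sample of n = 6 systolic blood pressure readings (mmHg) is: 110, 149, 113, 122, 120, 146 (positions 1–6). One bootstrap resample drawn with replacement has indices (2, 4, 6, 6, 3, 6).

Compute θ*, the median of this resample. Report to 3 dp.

Resample values: 149, 122, 146, 146, 113, 146.
Sorted: 113, 122, 146, 146, 146, 149
Median = average of the two middle values = 146.000

θ* = 146.000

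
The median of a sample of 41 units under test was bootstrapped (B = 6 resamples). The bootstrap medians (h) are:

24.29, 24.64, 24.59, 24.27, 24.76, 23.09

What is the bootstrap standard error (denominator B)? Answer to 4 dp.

Bootstrap SE is the standard deviation of the 6 replicate medians.
Mean of replicates: (24.29 + 24.64 + 24.59 + 24.27 + 24.76 + 23.09) / 6 = 145.64000 / 6 = 24.27333
Sum of squared deviations: (+0.01667)² + (+0.36667)² + (+0.31667)² + (−0.00333)² + (+0.48667)² + (−1.18333)² = 1.87213
Variance = 1.87213 / 6 = 0.31202
SE* = √0.31202

SE* = 0.5586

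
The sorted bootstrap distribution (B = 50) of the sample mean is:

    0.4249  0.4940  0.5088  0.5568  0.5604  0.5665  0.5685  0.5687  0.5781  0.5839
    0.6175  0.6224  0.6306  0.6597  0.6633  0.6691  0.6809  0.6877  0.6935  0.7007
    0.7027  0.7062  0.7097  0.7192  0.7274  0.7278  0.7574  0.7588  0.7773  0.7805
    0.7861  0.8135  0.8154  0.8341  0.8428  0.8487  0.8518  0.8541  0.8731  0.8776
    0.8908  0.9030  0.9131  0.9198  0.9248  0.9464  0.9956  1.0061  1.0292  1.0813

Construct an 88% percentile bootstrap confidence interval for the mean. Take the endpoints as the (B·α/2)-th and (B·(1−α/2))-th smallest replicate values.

(0.5088, 0.9956)

α = 0.12; lower rank = 50 × 0.060 = 3; upper rank = 50 × 0.940 = 47.
The 3rd smallest replicate is 0.5088; the 47th is 0.9956.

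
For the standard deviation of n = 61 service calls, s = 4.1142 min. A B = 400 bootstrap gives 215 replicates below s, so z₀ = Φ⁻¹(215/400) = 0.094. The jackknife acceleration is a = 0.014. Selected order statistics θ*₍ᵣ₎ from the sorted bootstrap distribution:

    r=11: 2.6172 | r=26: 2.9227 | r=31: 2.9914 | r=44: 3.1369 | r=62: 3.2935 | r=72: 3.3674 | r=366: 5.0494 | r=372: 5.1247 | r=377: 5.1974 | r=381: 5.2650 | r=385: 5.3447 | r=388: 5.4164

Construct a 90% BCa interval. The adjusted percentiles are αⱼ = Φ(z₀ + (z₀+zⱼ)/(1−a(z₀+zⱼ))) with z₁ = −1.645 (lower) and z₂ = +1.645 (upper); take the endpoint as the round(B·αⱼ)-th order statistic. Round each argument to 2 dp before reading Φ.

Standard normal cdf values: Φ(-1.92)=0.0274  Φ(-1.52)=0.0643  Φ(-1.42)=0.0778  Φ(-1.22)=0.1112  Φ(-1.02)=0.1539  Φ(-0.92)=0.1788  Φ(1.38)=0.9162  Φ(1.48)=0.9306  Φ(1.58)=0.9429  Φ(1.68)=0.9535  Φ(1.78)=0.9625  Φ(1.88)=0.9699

Lower: z₀ + z₁ = 0.094 + (-1.645) = -1.551; 1 − a(z₀+z₁) = 1 − (0.014)(-1.551) = 1.0217; argument = 0.094 + (-1.551)/1.0217 = -1.4240 → -1.42.
α₁ = Φ(-1.42) = 0.0778; rank = round(400 × 0.0778) = 31; θ*₍31₎ = 2.9914.
Upper: z₀ + z₂ = 1.739; 1 − a(z₀+z₂) = 0.9757; argument = 1.8764 → 1.88; α₂ = 0.9699; rank = 388; θ*₍388₎ = 5.4164.

(2.9914, 5.4164)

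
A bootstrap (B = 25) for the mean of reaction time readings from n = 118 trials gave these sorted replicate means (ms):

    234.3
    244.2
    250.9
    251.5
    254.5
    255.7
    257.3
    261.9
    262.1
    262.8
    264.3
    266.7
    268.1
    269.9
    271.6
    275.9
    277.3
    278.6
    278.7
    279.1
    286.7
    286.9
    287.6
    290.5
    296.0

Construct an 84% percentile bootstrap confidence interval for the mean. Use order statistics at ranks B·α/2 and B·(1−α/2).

(244.2, 287.6)

α = 0.16; lower rank = 25 × 0.080 = 2; upper rank = 25 × 0.920 = 23.
The 2nd smallest replicate is 244.2; the 23rd is 287.6.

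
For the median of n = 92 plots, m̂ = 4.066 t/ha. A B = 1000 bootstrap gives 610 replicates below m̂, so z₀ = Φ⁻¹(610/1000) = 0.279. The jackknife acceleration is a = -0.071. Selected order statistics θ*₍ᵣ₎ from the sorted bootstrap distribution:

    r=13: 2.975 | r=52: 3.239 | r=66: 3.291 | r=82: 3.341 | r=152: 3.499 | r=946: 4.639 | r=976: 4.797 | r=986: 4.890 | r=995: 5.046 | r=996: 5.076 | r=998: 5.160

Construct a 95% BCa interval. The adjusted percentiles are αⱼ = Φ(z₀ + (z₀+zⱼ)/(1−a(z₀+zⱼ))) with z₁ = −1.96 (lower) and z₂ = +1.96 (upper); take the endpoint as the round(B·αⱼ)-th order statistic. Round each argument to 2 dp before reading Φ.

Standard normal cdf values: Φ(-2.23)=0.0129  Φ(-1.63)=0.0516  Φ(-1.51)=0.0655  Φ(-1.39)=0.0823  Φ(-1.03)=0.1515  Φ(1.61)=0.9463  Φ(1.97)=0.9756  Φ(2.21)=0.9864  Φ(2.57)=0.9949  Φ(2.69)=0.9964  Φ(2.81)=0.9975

(3.239, 4.890)

Lower: z₀ + z₁ = 0.279 + (-1.960) = -1.681; 1 − a(z₀+z₁) = 1 − (-0.071)(-1.681) = 0.8806; argument = 0.279 + (-1.681)/0.8806 = -1.6298 → -1.63.
α₁ = Φ(-1.63) = 0.0516; rank = round(1000 × 0.0516) = 52; θ*₍52₎ = 3.239.
Upper: z₀ + z₂ = 2.239; 1 − a(z₀+z₂) = 1.1590; argument = 2.2109 → 2.21; α₂ = 0.9864; rank = 986; θ*₍986₎ = 4.890.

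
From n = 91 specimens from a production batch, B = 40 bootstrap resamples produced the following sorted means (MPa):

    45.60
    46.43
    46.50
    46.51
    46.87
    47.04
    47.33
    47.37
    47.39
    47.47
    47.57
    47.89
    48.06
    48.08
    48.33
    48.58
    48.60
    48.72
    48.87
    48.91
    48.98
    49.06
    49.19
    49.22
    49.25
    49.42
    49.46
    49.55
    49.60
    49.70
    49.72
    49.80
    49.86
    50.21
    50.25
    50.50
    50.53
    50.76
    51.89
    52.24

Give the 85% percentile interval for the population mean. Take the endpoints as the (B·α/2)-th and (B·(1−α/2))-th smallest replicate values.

(46.50, 50.53)

α = 0.15; lower rank = 40 × 0.075 = 3; upper rank = 40 × 0.925 = 37.
The 3rd smallest replicate is 46.50; the 37th is 50.53.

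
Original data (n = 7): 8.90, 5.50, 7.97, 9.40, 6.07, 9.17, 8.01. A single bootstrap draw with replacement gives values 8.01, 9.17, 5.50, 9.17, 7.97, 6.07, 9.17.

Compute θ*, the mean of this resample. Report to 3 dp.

Mean = (8.01 + 9.17 + 5.50 + 9.17 + 7.97 + 6.07 + 9.17) / 7 = 55.060 / 7 = 7.866

θ* = 7.866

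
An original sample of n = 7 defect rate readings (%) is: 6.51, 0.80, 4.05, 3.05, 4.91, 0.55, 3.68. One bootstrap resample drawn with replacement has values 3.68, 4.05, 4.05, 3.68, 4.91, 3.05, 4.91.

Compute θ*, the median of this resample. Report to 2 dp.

θ* = 4.05

Sorted: 3.05, 3.68, 3.68, 4.05, 4.05, 4.91, 4.91
Median = middle value = 4.05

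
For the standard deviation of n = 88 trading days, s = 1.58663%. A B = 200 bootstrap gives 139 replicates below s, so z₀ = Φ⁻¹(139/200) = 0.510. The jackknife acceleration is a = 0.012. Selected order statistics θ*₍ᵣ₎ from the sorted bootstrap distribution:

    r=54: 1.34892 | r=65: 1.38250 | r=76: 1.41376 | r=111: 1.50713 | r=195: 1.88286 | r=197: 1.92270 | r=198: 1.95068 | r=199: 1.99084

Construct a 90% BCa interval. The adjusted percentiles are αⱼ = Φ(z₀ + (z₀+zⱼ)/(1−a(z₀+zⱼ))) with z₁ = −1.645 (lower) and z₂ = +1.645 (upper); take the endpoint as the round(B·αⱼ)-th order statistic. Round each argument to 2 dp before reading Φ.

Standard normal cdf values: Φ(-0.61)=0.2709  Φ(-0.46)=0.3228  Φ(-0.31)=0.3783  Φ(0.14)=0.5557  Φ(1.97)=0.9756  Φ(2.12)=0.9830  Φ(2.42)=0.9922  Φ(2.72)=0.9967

Lower: z₀ + z₁ = 0.510 + (-1.645) = -1.135; 1 − a(z₀+z₁) = 1 − (0.012)(-1.135) = 1.0136; argument = 0.510 + (-1.135)/1.0136 = -0.6097 → -0.61.
α₁ = Φ(-0.61) = 0.2709; rank = round(200 × 0.2709) = 54; θ*₍54₎ = 1.34892.
Upper: z₀ + z₂ = 2.155; 1 − a(z₀+z₂) = 0.9741; argument = 2.7222 → 2.72; α₂ = 0.9967; rank = 199; θ*₍199₎ = 1.99084.

(1.34892, 1.99084)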